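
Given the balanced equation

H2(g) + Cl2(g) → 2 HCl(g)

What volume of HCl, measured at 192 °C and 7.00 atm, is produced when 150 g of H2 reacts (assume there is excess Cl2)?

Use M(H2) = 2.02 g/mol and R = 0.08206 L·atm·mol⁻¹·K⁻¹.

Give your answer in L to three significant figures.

810 L

n(H2) = 150.0 / 2.02 = 74.26 mol
n(HCl) = (2/1) × 74.26 = 148.5 mol
V = nRT/P = 148.5 × 0.08206 × 465.15 / 7.00 = 809.8 L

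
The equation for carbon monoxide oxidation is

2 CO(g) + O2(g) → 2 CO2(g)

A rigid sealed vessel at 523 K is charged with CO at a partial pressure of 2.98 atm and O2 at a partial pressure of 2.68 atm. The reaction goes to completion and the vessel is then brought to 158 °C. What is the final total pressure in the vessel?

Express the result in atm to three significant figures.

3.44 atm

Because the vessel is rigid and T is held at 523 K, work the stoichiometry in partial pressures (P_i = n_iRT/V).
P(O2) required for 2.98 atm of CO = (1/2) × 2.98 = 1.490 atm; available 2.68 atm, so CO is limiting.
P(O2) remaining = 2.68 − (1/2) × 2.98 = 1.190 atm
P(gaseous products) = (2)/2 × 2.98 = 2.980 atm
P_total at 523 K = 1.190 + 2.980 = 4.170 atm
Scaling to 158 °C: P = 4.170 × 431.15/523 = 3.438 atm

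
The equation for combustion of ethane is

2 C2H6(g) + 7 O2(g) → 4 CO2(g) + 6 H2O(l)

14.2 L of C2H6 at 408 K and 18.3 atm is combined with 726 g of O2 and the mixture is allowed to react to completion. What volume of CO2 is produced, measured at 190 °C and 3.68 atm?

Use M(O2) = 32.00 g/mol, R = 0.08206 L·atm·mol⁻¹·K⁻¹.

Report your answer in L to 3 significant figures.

134 L

n(C2H6) = PV/RT = (18.3 × 14.2) / (0.08206 × 408) = 7.762 mol
n(O2) = 726 / 32.00 = 22.69 mol
For 7.762 mol C2H6, stoichiometry requires (7/2) × 7.762 = 27.17 mol O2; 22.69 mol is available, so O2 is limiting.
n(CO2) = (4/7) × 22.69 = 12.97 mol
V(CO2) = nRT/P = 12.97 × 0.08206 × 463.15 / 3.68 = 134.0 L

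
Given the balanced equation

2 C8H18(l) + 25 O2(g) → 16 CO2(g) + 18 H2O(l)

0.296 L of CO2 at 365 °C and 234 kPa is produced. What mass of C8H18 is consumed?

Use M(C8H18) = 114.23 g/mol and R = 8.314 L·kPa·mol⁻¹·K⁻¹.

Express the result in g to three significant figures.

n(CO2) = PV/RT = (234 × 0.296) / (8.314 × 638.15) = 0.01305 mol
n(C8H18) = (2/16) × 0.01305 = 0.001631 mol
m(C8H18) = 0.001631 × 114.23 = 0.1863 g

0.186 g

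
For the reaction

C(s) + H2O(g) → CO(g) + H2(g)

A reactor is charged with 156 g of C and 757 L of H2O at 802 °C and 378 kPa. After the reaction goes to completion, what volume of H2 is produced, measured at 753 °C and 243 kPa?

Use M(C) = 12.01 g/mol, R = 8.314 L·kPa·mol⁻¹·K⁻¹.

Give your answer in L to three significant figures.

n(C) = 156 / 12.01 = 12.99 mol
n(H2O) = PV/RT = (378 × 757) / (8.314 × 1075.15) = 32.01 mol
For 12.99 mol C, stoichiometry requires (1/1) × 12.99 = 12.99 mol H2O; 32.01 mol is available, so C is limiting.
n(H2) = (1/1) × 12.99 = 12.99 mol
V(H2) = nRT/P = 12.99 × 8.314 × 1026.15 / 243 = 456.1 L

456 L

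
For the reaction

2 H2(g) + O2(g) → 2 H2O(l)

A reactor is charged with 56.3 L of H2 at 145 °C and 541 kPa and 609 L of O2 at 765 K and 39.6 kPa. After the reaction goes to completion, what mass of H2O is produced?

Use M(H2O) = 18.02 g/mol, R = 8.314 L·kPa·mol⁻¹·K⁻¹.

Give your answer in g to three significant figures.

n(H2) = PV/RT = (541 × 56.3) / (8.314 × 418.15) = 8.761 mol
n(O2) = PV/RT = (39.6 × 609) / (8.314 × 765) = 3.792 mol
For 8.761 mol H2, stoichiometry requires (1/2) × 8.761 = 4.380 mol O2; 3.792 mol is available, so O2 is limiting.
n(H2O) = (2/1) × 3.792 = 7.584 mol
m(H2O) = 7.584 × 18.02 = 136.7 g

137 g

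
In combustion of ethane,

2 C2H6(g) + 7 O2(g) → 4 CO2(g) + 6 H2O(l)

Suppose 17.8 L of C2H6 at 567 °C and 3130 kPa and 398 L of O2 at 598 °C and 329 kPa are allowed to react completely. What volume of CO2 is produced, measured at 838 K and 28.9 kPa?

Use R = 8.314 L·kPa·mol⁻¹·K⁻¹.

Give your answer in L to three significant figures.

2490 L

n(C2H6) = PV/RT = (3130 × 17.8) / (8.314 × 840.15) = 7.976 mol
n(O2) = PV/RT = (329 × 398) / (8.314 × 871.15) = 18.08 mol
For 7.976 mol C2H6, stoichiometry requires (7/2) × 7.976 = 27.92 mol O2; 18.08 mol is available, so O2 is limiting.
n(CO2) = (4/7) × 18.08 = 10.33 mol
V(CO2) = nRT/P = 10.33 × 8.314 × 838 / 28.9 = 2490 L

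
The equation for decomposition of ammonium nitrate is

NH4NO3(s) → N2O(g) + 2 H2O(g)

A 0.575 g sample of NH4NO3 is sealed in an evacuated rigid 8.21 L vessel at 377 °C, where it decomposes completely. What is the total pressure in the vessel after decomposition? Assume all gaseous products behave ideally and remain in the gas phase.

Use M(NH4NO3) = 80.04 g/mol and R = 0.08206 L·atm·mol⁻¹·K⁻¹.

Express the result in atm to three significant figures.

n(NH4NO3) = 0.575 / 80.04 = 0.007184 mol
n(gas produced) = (3/1) × 0.007184 = 0.02155 mol
P = nRT/V = 0.02155 × 0.08206 × 650.15 / 8.21 = 0.1400 atm

0.140 atm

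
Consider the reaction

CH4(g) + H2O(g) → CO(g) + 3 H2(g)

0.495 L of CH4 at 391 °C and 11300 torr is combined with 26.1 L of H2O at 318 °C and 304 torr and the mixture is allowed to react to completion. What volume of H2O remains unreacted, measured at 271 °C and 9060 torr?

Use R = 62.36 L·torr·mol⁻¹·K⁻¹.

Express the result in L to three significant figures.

0.300 L

n(CH4) = PV/RT = (11300 × 0.495) / (62.36 × 664.15) = 0.1351 mol
n(H2O) = PV/RT = (304 × 26.1) / (62.36 × 591.15) = 0.2152 mol
For 0.1351 mol CH4, stoichiometry requires (1/1) × 0.1351 = 0.1351 mol H2O; 0.2152 mol is available, so CH4 is limiting.
n(H2O) consumed = (1/1) × 0.1351 = 0.1351 mol; remaining = 0.2152 − 0.1351 = 0.08010 mol
V(H2O) = nRT/P = 0.08010 × 62.36 × 544.15 / 9060 = 0.3000 L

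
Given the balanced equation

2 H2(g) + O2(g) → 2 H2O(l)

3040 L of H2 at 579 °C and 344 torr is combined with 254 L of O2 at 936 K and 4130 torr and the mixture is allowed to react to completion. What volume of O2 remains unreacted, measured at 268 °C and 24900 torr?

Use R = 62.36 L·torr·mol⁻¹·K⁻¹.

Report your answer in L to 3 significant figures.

n(H2) = PV/RT = (344 × 3040) / (62.36 × 852.15) = 19.68 mol
n(O2) = PV/RT = (4130 × 254) / (62.36 × 936) = 17.97 mol
For 19.68 mol H2, stoichiometry requires (1/2) × 19.68 = 9.840 mol O2; 17.97 mol is available, so H2 is limiting.
n(O2) consumed = (1/2) × 19.68 = 9.840 mol; remaining = 17.97 − 9.840 = 8.130 mol
V(O2) = nRT/P = 8.130 × 62.36 × 541.15 / 24900 = 11.02 L

11.0 L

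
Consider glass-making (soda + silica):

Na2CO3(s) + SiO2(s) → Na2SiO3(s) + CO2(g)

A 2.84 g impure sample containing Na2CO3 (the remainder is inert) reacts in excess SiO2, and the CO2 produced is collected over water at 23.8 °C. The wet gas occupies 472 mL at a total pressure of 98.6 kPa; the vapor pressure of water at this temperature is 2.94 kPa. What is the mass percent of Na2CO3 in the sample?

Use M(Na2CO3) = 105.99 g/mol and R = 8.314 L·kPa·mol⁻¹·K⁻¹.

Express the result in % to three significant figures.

P(CO2) = 98.6 − 2.94 = 95.66 kPa
n(CO2) = PV/RT = (95.66 × 0.4720) / (8.314 × 296.95) = 0.01829 mol
n(Na2CO3) = (1/1) × 0.01829 = 0.01829 mol
m(Na2CO3) = 0.01829 × 105.99 = 1.939 g
%Na2CO3 = 1.939 / 2.84 × 100 = 68.27%

68.3 %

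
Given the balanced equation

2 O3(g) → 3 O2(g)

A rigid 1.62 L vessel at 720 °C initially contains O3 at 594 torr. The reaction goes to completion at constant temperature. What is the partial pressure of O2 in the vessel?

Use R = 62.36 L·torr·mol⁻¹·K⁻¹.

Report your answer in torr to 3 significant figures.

n(O3)₀ = PV/RT = (594 × 1.62) / (62.36 × 993.15) = 0.01554 mol
n(O2) = (3/2) × 0.01554 = 0.02331 mol
P(O2) = nRT/V = 0.02331 × 62.36 × 993.15 / 1.62 = 891.1 torr

891 torr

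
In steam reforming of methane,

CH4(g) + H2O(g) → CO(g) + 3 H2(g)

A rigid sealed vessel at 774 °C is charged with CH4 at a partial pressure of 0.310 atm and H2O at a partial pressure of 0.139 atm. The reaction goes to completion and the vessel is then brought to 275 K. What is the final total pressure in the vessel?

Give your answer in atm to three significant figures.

0.191 atm

At constant V, partial pressures at 774 °C are proportional to moles, so apply stoichiometry directly to pressures.
P(H2O) required for 0.310 atm of CH4 = (1/1) × 0.310 = 0.3100 atm; available 0.139 atm, so H2O is limiting.
P(CH4) remaining = 0.310 − (1/1) × 0.139 = 0.1710 atm
P(gaseous products) = (1+3)/1 × 0.139 = 0.5560 atm
P_total at 774 °C = 0.1710 + 0.5560 = 0.7270 atm
Scaling to 275 K: P = 0.7270 × 275/1047.15 = 0.1909 atm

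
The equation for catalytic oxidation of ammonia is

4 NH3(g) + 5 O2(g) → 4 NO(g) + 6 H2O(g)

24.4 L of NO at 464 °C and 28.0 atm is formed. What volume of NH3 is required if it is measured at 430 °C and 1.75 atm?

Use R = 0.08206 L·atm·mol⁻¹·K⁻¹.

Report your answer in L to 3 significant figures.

372 L

n(NO) = PV/RT = (28.0 × 24.4) / (0.08206 × 737.15) = 11.29 mol
n(NH3) = (4/4) × 11.29 = 11.29 mol
V = nRT/P = 11.29 × 0.08206 × 703.15 / 1.75 = 372.3 L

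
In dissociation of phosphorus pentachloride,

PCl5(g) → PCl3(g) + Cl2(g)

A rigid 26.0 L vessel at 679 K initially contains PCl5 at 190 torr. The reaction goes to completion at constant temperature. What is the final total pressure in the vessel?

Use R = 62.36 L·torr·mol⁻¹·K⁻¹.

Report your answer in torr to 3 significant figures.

Since T and V are fixed, P_final/P_initial = n_final/n_initial = 2/1.
P_final = (2/1) × 190 = 380.0 torr

380 torr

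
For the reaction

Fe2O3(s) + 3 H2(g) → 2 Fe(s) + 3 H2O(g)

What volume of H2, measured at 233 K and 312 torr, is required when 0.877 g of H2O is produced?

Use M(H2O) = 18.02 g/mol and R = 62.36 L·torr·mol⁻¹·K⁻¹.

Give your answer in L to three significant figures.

n(H2O) = 0.8770 / 18.02 = 0.04867 mol
n(H2) = (3/3) × 0.04867 = 0.04867 mol
V = nRT/P = 0.04867 × 62.36 × 233 / 312 = 2.267 L

2.27 L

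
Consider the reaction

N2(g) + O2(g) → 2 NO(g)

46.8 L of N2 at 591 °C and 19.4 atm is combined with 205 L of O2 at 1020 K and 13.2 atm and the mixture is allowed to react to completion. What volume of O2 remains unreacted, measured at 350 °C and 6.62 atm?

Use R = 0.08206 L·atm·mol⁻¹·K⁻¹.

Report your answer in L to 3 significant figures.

n(N2) = PV/RT = (19.4 × 46.8) / (0.08206 × 864.15) = 12.80 mol
n(O2) = PV/RT = (13.2 × 205) / (0.08206 × 1020) = 32.33 mol
For 12.80 mol N2, stoichiometry requires (1/1) × 12.80 = 12.80 mol O2; 32.33 mol is available, so N2 is limiting.
n(O2) consumed = (1/1) × 12.80 = 12.80 mol; remaining = 32.33 − 12.80 = 19.53 mol
V(O2) = nRT/P = 19.53 × 0.08206 × 623.15 / 6.62 = 150.9 L

151 L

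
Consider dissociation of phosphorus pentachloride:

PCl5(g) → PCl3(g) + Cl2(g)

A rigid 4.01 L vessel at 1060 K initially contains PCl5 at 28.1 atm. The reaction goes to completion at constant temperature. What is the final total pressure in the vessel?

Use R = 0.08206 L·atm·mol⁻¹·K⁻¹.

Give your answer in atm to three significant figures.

56.2 atm

Rigid vessel, constant T ⇒ P scales with total gas moles (1 → 2).
P_final = (2/1) × 28.1 = 56.20 atm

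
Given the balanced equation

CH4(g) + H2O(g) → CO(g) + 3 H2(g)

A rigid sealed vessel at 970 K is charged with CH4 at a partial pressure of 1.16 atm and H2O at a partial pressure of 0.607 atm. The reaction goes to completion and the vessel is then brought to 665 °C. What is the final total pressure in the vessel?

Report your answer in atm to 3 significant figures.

Because the vessel is rigid and T is held at 970 K, work the stoichiometry in partial pressures (P_i = n_iRT/V).
P(H2O) required for 1.16 atm of CH4 = (1/1) × 1.16 = 1.160 atm; available 0.607 atm, so H2O is limiting.
P(CH4) remaining = 1.16 − (1/1) × 0.607 = 0.5530 atm
P(gaseous products) = (1+3)/1 × 0.607 = 2.428 atm
P_total at 970 K = 0.5530 + 2.428 = 2.981 atm
Scaling to 665 °C: P = 2.981 × 938.15/970 = 2.883 atm

2.88 atm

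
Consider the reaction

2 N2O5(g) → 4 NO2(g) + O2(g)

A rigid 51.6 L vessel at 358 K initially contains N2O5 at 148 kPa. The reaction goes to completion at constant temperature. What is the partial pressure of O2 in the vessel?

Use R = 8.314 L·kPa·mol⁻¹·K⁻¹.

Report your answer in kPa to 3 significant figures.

74.0 kPa

n(N2O5)₀ = PV/RT = (148 × 51.6) / (8.314 × 358) = 2.566 mol
n(O2) = (1/2) × 2.566 = 1.283 mol
P(O2) = nRT/V = 1.283 × 8.314 × 358 / 51.6 = 74.01 kPa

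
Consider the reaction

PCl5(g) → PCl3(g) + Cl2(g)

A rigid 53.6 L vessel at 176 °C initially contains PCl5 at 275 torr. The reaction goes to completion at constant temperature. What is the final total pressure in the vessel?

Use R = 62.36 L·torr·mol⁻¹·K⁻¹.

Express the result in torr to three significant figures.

550 torr

Since T and V are fixed, P_final/P_initial = n_final/n_initial = 2/1.
P_final = (2/1) × 275 = 550.0 torr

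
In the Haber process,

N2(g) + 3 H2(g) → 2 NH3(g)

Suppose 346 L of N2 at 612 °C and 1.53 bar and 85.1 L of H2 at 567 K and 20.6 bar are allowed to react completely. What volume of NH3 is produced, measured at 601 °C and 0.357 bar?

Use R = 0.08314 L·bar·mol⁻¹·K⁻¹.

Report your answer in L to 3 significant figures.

2930 L

n(N2) = PV/RT = (1.53 × 346) / (0.08314 × 885.15) = 7.194 mol
n(H2) = PV/RT = (20.6 × 85.1) / (0.08314 × 567) = 37.19 mol
For 7.194 mol N2, stoichiometry requires (3/1) × 7.194 = 21.58 mol H2; 37.19 mol is available, so N2 is limiting.
n(NH3) = (2/1) × 7.194 = 14.39 mol
V(NH3) = nRT/P = 14.39 × 0.08314 × 874.15 / 0.357 = 2929 L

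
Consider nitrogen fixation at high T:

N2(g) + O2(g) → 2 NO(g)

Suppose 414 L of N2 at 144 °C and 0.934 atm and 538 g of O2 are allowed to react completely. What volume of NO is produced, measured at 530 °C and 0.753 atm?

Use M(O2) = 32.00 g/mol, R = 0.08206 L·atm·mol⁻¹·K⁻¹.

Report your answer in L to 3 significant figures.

1980 L

n(N2) = PV/RT = (0.934 × 414) / (0.08206 × 417.15) = 11.30 mol
n(O2) = 538 / 32.00 = 16.81 mol
For 11.30 mol N2, stoichiometry requires (1/1) × 11.30 = 11.30 mol O2; 16.81 mol is available, so N2 is limiting.
n(NO) = (2/1) × 11.30 = 22.60 mol
V(NO) = nRT/P = 22.60 × 0.08206 × 803.15 / 0.753 = 1978 L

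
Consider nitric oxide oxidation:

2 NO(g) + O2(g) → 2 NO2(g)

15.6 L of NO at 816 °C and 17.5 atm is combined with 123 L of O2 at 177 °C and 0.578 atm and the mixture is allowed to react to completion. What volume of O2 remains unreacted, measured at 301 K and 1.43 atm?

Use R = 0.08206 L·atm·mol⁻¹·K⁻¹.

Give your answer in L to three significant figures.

n(NO) = PV/RT = (17.5 × 15.6) / (0.08206 × 1089.15) = 3.055 mol
n(O2) = PV/RT = (0.578 × 123) / (0.08206 × 450.15) = 1.925 mol
For 3.055 mol NO, stoichiometry requires (1/2) × 3.055 = 1.528 mol O2; 1.925 mol is available, so NO is limiting.
n(O2) consumed = (1/2) × 3.055 = 1.528 mol; remaining = 1.925 − 1.528 = 0.3970 mol
V(O2) = nRT/P = 0.3970 × 0.08206 × 301 / 1.43 = 6.857 L

6.86 L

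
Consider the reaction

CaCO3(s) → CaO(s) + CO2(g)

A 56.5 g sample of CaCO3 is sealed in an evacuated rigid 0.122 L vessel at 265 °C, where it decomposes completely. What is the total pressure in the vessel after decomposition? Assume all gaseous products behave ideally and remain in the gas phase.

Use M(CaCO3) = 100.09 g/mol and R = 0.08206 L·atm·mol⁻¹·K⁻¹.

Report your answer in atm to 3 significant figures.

204 atm

n(CaCO3) = 56.5 / 100.09 = 0.5645 mol
n(gas produced) = (1/1) × 0.5645 = 0.5645 mol
P = nRT/V = 0.5645 × 0.08206 × 538.15 / 0.122 = 204.3 atm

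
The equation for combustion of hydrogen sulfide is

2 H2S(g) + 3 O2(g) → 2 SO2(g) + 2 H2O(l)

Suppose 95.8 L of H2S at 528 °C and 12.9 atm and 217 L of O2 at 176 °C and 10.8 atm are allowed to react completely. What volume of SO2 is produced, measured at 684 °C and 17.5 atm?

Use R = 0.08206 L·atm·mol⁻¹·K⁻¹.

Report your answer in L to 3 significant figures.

n(H2S) = PV/RT = (12.9 × 95.8) / (0.08206 × 801.15) = 18.80 mol
n(O2) = PV/RT = (10.8 × 217) / (0.08206 × 449.15) = 63.59 mol
For 18.80 mol H2S, stoichiometry requires (3/2) × 18.80 = 28.20 mol O2; 63.59 mol is available, so H2S is limiting.
n(SO2) = (2/2) × 18.80 = 18.80 mol
V(SO2) = nRT/P = 18.80 × 0.08206 × 957.15 / 17.5 = 84.38 L

84.4 L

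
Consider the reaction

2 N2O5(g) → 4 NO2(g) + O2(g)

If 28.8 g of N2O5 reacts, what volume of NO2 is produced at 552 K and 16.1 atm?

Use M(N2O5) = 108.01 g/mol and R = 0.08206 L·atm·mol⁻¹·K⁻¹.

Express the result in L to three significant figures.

n(N2O5) = 28.80 / 108.01 = 0.2666 mol
n(NO2) = (4/2) × 0.2666 = 0.5332 mol
V = nRT/P = 0.5332 × 0.08206 × 552 / 16.1 = 1.500 L

1.50 L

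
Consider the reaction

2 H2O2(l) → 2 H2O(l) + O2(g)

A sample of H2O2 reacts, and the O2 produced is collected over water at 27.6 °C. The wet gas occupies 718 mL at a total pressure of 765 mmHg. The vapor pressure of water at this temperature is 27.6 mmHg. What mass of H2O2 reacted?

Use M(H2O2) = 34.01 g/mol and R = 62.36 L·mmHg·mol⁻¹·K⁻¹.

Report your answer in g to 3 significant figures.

P(O2) = 765 − 27.6 = 737.4 mmHg
n(O2) = PV/RT = (737.4 × 0.7180) / (62.36 × 300.75) = 0.02823 mol
n(H2O2) = (2/1) × 0.02823 = 0.05646 mol
m(H2O2) = 0.05646 × 34.01 = 1.920 g

1.92 g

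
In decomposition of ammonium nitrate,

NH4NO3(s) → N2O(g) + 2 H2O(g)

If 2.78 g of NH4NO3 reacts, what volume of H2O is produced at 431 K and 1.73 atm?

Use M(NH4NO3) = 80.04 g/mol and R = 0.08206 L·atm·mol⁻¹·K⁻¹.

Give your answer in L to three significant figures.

1.42 L

n(NH4NO3) = 2.780 / 80.04 = 0.03473 mol
n(H2O) = (2/1) × 0.03473 = 0.06946 mol
V = nRT/P = 0.06946 × 0.08206 × 431 / 1.73 = 1.420 L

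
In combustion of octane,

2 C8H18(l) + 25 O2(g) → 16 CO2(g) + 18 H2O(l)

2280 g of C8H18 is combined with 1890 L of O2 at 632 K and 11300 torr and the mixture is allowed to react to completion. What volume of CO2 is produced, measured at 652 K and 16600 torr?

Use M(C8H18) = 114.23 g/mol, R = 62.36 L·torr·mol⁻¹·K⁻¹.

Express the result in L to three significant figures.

n(C8H18) = 2280 / 114.23 = 19.96 mol
n(O2) = PV/RT = (11300 × 1890) / (62.36 × 632) = 541.9 mol
For 19.96 mol C8H18, stoichiometry requires (25/2) × 19.96 = 249.5 mol O2; 541.9 mol is available, so C8H18 is limiting.
n(CO2) = (16/2) × 19.96 = 159.7 mol
V(CO2) = nRT/P = 159.7 × 62.36 × 652 / 16600 = 391.2 L

391 L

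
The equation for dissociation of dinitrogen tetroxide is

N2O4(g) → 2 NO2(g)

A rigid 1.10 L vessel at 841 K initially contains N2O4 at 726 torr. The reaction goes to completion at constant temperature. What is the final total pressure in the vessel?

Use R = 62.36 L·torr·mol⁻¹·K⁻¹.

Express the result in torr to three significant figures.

Since T and V are fixed, P_final/P_initial = n_final/n_initial = 2/1.
P_final = (2/1) × 726 = 1452 torr

1450 torr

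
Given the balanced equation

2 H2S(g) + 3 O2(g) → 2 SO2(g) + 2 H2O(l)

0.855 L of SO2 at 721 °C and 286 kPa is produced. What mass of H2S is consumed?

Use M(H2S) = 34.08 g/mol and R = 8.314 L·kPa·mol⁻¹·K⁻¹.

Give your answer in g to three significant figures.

1.01 g

n(SO2) = PV/RT = (286 × 0.855) / (8.314 × 994.15) = 0.02958 mol
n(H2S) = (2/2) × 0.02958 = 0.02958 mol
m(H2S) = 0.02958 × 34.08 = 1.008 g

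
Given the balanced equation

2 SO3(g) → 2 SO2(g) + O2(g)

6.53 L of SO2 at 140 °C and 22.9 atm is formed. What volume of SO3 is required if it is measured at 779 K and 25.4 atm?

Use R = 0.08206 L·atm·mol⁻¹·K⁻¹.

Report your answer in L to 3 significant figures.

n(SO2) = PV/RT = (22.9 × 6.53) / (0.08206 × 413.15) = 4.411 mol
n(SO3) = (2/2) × 4.411 = 4.411 mol
V = nRT/P = 4.411 × 0.08206 × 779 / 25.4 = 11.10 L

11.1 L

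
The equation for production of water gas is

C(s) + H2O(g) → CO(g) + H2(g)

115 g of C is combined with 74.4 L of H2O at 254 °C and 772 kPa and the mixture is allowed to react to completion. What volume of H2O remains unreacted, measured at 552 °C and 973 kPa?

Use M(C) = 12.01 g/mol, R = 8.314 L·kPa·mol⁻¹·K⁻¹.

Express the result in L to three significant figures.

n(C) = 115 / 12.01 = 9.575 mol
n(H2O) = PV/RT = (772 × 74.4) / (8.314 × 527.15) = 13.11 mol
For 9.575 mol C, stoichiometry requires (1/1) × 9.575 = 9.575 mol H2O; 13.11 mol is available, so C is limiting.
n(H2O) consumed = (1/1) × 9.575 = 9.575 mol; remaining = 13.11 − 9.575 = 3.535 mol
V(H2O) = nRT/P = 3.535 × 8.314 × 825.15 / 973 = 24.92 L

24.9 L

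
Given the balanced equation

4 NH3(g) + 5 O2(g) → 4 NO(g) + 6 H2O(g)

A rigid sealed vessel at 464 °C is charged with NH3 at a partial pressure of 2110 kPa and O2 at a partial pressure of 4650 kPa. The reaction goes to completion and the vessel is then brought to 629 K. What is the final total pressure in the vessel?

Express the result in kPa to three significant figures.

With V and T fixed, P_i ∝ n_i, so the mole ratios apply directly to partial pressures at 464 °C.
P(O2) required for 2110 kPa of NH3 = (5/4) × 2110 = 2638 kPa; available 4650 kPa, so NH3 is limiting.
P(O2) remaining = 4650 − (5/4) × 2110 = 2012 kPa
P(gaseous products) = (4+6)/4 × 2110 = 5275 kPa
P_total at 464 °C = 2012 + 5275 = 7287 kPa
Scaling to 629 K: P = 7287 × 629/737.15 = 6218 kPa

6220 kPa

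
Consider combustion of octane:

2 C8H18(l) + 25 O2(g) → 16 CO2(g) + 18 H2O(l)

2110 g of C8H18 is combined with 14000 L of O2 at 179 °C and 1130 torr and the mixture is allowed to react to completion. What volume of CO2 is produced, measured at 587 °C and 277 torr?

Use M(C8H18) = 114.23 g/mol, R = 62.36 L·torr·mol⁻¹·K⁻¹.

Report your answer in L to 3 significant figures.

28600 L

n(C8H18) = 2110 / 114.23 = 18.47 mol
n(O2) = PV/RT = (1130 × 14000) / (62.36 × 452.15) = 561.1 mol
For 18.47 mol C8H18, stoichiometry requires (25/2) × 18.47 = 230.9 mol O2; 561.1 mol is available, so C8H18 is limiting.
n(CO2) = (16/2) × 18.47 = 147.8 mol
V(CO2) = nRT/P = 147.8 × 62.36 × 860.15 / 277 = 28620 L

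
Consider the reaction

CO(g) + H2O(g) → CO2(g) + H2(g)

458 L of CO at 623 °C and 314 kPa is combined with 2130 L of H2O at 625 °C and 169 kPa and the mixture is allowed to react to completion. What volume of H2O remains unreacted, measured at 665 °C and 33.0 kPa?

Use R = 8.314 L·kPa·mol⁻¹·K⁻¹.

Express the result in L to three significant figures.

6830 L

n(CO) = PV/RT = (314 × 458) / (8.314 × 896.15) = 19.30 mol
n(H2O) = PV/RT = (169 × 2130) / (8.314 × 898.15) = 48.21 mol
For 19.30 mol CO, stoichiometry requires (1/1) × 19.30 = 19.30 mol H2O; 48.21 mol is available, so CO is limiting.
n(H2O) consumed = (1/1) × 19.30 = 19.30 mol; remaining = 48.21 − 19.30 = 28.91 mol
V(H2O) = nRT/P = 28.91 × 8.314 × 938.15 / 33.0 = 6833 L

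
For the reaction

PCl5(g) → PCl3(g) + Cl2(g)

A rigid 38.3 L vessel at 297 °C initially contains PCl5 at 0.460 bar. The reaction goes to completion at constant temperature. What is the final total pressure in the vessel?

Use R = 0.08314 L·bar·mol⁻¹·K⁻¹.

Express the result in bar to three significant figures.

0.920 bar

Since T and V are fixed, P_final/P_initial = n_final/n_initial = 2/1.
P_final = (2/1) × 0.460 = 0.9200 bar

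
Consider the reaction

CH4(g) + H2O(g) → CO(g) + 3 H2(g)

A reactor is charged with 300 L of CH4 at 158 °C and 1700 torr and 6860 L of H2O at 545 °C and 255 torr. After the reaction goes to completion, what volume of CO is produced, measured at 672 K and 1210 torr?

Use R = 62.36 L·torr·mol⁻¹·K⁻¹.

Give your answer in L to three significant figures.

n(CH4) = PV/RT = (1700 × 300) / (62.36 × 431.15) = 18.97 mol
n(H2O) = PV/RT = (255 × 6860) / (62.36 × 818.15) = 34.29 mol
For 18.97 mol CH4, stoichiometry requires (1/1) × 18.97 = 18.97 mol H2O; 34.29 mol is available, so CH4 is limiting.
n(CO) = (1/1) × 18.97 = 18.97 mol
V(CO) = nRT/P = 18.97 × 62.36 × 672 / 1210 = 657.0 L

657 L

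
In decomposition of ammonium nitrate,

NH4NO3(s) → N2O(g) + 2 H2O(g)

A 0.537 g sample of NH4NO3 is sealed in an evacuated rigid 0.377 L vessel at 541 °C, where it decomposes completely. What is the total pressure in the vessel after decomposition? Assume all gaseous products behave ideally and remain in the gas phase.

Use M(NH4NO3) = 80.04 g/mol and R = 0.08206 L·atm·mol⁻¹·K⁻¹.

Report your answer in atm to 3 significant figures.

n(NH4NO3) = 0.537 / 80.04 = 0.006709 mol
n(gas produced) = (3/1) × 0.006709 = 0.02013 mol
P = nRT/V = 0.02013 × 0.08206 × 814.15 / 0.377 = 3.567 atm

3.57 atm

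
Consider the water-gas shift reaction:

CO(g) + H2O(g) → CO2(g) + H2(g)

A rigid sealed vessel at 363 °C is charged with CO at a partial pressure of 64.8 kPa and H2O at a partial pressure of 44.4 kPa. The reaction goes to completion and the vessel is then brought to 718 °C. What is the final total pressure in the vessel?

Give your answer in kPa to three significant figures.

170 kPa

With V and T fixed, P_i ∝ n_i, so the mole ratios apply directly to partial pressures at 363 °C.
P(H2O) required for 64.8 kPa of CO = (1/1) × 64.8 = 64.80 kPa; available 44.4 kPa, so H2O is limiting.
P(CO) remaining = 64.8 − (1/1) × 44.4 = 20.40 kPa
P(gaseous products) = (1+1)/1 × 44.4 = 88.80 kPa
P_total at 363 °C = 20.40 + 88.80 = 109.2 kPa
Scaling to 718 °C: P = 109.2 × 991.15/636.15 = 170.1 kPa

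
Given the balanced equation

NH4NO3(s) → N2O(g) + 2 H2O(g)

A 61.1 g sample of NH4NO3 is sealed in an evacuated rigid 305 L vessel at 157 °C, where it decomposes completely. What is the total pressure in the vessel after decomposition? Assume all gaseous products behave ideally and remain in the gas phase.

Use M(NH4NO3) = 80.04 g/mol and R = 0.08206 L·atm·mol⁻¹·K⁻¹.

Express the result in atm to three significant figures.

n(NH4NO3) = 61.1 / 80.04 = 0.7634 mol
n(gas produced) = (3/1) × 0.7634 = 2.290 mol
P = nRT/V = 2.290 × 0.08206 × 430.15 / 305 = 0.2650 atm

0.265 atm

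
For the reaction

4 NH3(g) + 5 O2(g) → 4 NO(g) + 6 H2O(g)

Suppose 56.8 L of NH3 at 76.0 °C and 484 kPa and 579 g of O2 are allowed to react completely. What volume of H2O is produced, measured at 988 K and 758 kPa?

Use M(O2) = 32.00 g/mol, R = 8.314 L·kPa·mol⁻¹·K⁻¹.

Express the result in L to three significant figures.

154 L

n(NH3) = PV/RT = (484 × 56.8) / (8.314 × 349.15) = 9.470 mol
n(O2) = 579 / 32.00 = 18.09 mol
For 9.470 mol NH3, stoichiometry requires (5/4) × 9.470 = 11.84 mol O2; 18.09 mol is available, so NH3 is limiting.
n(H2O) = (6/4) × 9.470 = 14.21 mol
V(H2O) = nRT/P = 14.21 × 8.314 × 988 / 758 = 154.0 L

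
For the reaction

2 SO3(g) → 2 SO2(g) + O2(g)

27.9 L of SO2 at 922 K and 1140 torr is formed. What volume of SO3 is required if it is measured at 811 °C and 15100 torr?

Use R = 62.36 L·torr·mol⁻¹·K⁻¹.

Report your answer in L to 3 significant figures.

2.48 L

n(SO2) = PV/RT = (1140 × 27.9) / (62.36 × 922) = 0.5532 mol
n(SO3) = (2/2) × 0.5532 = 0.5532 mol
V = nRT/P = 0.5532 × 62.36 × 1084.15 / 15100 = 2.477 L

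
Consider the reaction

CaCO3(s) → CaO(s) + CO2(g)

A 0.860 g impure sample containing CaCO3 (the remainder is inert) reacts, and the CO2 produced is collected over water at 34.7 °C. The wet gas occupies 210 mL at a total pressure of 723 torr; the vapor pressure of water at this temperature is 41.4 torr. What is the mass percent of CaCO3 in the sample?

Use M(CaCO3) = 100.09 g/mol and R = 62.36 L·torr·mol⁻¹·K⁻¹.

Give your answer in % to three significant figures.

P(CO2) = 723 − 41.4 = 681.6 torr
n(CO2) = PV/RT = (681.6 × 0.2100) / (62.36 × 307.85) = 0.007456 mol
n(CaCO3) = (1/1) × 0.007456 = 0.007456 mol
m(CaCO3) = 0.007456 × 100.09 = 0.7463 g
%CaCO3 = 0.7463 / 0.860 × 100 = 86.78%

86.8 %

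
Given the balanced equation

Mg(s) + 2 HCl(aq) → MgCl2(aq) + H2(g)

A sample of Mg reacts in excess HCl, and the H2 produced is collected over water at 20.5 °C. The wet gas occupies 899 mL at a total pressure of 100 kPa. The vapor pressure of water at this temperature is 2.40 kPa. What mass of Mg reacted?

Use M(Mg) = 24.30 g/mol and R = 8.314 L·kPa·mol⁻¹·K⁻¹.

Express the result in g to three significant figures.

P(H2) = 100 − 2.40 = 97.60 kPa
n(H2) = PV/RT = (97.60 × 0.8990) / (8.314 × 293.65) = 0.03594 mol
n(Mg) = (1/1) × 0.03594 = 0.03594 mol
m(Mg) = 0.03594 × 24.30 = 0.8733 g

0.873 g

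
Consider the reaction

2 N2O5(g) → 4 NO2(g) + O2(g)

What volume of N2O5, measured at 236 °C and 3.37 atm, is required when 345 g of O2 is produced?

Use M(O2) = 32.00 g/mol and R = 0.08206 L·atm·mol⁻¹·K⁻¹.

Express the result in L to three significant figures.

267 L

n(O2) = 345.0 / 32.00 = 10.78 mol
n(N2O5) = (2/1) × 10.78 = 21.56 mol
V = nRT/P = 21.56 × 0.08206 × 509.15 / 3.37 = 267.3 L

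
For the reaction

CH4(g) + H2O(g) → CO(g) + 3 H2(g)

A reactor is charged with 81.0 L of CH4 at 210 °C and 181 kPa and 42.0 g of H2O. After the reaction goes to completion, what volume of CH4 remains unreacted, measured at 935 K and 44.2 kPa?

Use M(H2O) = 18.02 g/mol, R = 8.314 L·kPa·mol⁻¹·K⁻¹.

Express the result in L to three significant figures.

232 L

n(CH4) = PV/RT = (181 × 81.0) / (8.314 × 483.15) = 3.650 mol
n(H2O) = 42.0 / 18.02 = 2.331 mol
For 3.650 mol CH4, stoichiometry requires (1/1) × 3.650 = 3.650 mol H2O; 2.331 mol is available, so H2O is limiting.
n(CH4) consumed = (1/1) × 2.331 = 2.331 mol; remaining = 3.650 − 2.331 = 1.319 mol
V(CH4) = nRT/P = 1.319 × 8.314 × 935 / 44.2 = 232.0 L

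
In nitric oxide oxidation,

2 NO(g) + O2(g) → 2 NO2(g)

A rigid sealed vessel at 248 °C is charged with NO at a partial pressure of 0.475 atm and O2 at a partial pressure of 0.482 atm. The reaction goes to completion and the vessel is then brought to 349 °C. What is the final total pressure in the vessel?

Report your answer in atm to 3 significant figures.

At constant V, partial pressures at 248 °C are proportional to moles, so apply stoichiometry directly to pressures.
P(O2) required for 0.475 atm of NO = (1/2) × 0.475 = 0.2375 atm; available 0.482 atm, so NO is limiting.
P(O2) remaining = 0.482 − (1/2) × 0.475 = 0.2445 atm
P(gaseous products) = (2)/2 × 0.475 = 0.4750 atm
P_total at 248 °C = 0.2445 + 0.4750 = 0.7195 atm
Scaling to 349 °C: P = 0.7195 × 622.15/521.15 = 0.8589 atm

0.859 atm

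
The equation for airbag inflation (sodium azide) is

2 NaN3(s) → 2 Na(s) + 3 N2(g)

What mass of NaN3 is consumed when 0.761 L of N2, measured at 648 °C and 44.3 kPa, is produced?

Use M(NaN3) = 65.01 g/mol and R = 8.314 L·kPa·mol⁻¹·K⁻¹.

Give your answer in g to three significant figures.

n(N2) = PV/RT = (44.3 × 0.761) / (8.314 × 921.15) = 0.004402 mol
n(NaN3) = (2/3) × 0.004402 = 0.002935 mol
m(NaN3) = 0.002935 × 65.01 = 0.1908 g

0.191 g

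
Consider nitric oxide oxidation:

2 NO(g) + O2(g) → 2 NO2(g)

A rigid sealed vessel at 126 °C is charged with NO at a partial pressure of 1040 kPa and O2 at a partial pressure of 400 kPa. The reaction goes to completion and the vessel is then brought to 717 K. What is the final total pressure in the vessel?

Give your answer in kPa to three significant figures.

1870 kPa

With V and T fixed, P_i ∝ n_i, so the mole ratios apply directly to partial pressures at 126 °C.
P(O2) required for 1040 kPa of NO = (1/2) × 1040 = 520.0 kPa; available 400 kPa, so O2 is limiting.
P(NO) remaining = 1040 − (2/1) × 400 = 240.0 kPa
P(gaseous products) = (2)/1 × 400 = 800.0 kPa
P_total at 126 °C = 240.0 + 800.0 = 1040 kPa
Scaling to 717 K: P = 1040 × 717/399.15 = 1868 kPa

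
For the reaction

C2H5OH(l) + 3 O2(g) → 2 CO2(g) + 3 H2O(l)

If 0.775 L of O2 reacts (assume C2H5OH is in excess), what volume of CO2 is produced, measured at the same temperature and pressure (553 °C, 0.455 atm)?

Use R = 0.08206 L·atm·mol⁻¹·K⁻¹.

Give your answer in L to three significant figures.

At constant T and P, gas volumes are in the mole ratio: V(CO2) = (2/3) × 0.775 = 0.5167 L

0.517 L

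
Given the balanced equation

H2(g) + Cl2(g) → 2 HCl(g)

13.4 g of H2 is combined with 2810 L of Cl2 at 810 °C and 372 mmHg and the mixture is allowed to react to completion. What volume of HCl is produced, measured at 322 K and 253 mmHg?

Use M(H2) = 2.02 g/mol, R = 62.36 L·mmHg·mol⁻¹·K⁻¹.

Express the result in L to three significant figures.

n(H2) = 13.4 / 2.02 = 6.634 mol
n(Cl2) = PV/RT = (372 × 2810) / (62.36 × 1083.15) = 15.48 mol
For 6.634 mol H2, stoichiometry requires (1/1) × 6.634 = 6.634 mol Cl2; 15.48 mol is available, so H2 is limiting.
n(HCl) = (2/1) × 6.634 = 13.27 mol
V(HCl) = nRT/P = 13.27 × 62.36 × 322 / 253 = 1053 L

1050 L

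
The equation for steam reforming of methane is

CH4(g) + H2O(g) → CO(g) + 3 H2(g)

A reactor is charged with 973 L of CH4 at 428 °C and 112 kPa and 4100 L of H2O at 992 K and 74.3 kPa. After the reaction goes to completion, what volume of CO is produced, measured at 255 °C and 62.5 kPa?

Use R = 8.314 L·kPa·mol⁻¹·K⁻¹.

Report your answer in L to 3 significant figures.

n(CH4) = PV/RT = (112 × 973) / (8.314 × 701.15) = 18.69 mol
n(H2O) = PV/RT = (74.3 × 4100) / (8.314 × 992) = 36.94 mol
For 18.69 mol CH4, stoichiometry requires (1/1) × 18.69 = 18.69 mol H2O; 36.94 mol is available, so CH4 is limiting.
n(CO) = (1/1) × 18.69 = 18.69 mol
V(CO) = nRT/P = 18.69 × 8.314 × 528.15 / 62.5 = 1313 L

1310 L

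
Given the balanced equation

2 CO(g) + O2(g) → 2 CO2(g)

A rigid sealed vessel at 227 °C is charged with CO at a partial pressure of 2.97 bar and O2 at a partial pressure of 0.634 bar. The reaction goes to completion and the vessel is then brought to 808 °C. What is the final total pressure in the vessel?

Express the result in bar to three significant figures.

6.42 bar

At constant V, partial pressures at 227 °C are proportional to moles, so apply stoichiometry directly to pressures.
P(O2) required for 2.97 bar of CO = (1/2) × 2.97 = 1.485 bar; available 0.634 bar, so O2 is limiting.
P(CO) remaining = 2.97 − (2/1) × 0.634 = 1.702 bar
P(gaseous products) = (2)/1 × 0.634 = 1.268 bar
P_total at 227 °C = 1.702 + 1.268 = 2.970 bar
Scaling to 808 °C: P = 2.970 × 1081.15/500.15 = 6.420 bar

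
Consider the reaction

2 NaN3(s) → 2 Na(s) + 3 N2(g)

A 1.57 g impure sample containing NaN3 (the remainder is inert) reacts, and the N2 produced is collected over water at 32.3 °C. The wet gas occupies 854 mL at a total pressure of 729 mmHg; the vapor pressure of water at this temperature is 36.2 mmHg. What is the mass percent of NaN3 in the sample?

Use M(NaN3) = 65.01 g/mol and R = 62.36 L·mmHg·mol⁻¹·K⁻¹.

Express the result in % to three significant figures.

85.7 %

P(N2) = 729 − 36.2 = 692.8 mmHg
n(N2) = PV/RT = (692.8 × 0.8540) / (62.36 × 305.45) = 0.03106 mol
n(NaN3) = (2/3) × 0.03106 = 0.02071 mol
m(NaN3) = 0.02071 × 65.01 = 1.346 g
%NaN3 = 1.346 / 1.57 × 100 = 85.73%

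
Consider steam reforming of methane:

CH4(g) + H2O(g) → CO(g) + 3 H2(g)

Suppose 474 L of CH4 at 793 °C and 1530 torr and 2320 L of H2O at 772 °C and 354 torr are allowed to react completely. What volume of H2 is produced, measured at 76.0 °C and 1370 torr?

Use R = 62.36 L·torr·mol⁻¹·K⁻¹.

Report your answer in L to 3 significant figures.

n(CH4) = PV/RT = (1530 × 474) / (62.36 × 1066.15) = 10.91 mol
n(H2O) = PV/RT = (354 × 2320) / (62.36 × 1045.15) = 12.60 mol
For 10.91 mol CH4, stoichiometry requires (1/1) × 10.91 = 10.91 mol H2O; 12.60 mol is available, so CH4 is limiting.
n(H2) = (3/1) × 10.91 = 32.73 mol
V(H2) = nRT/P = 32.73 × 62.36 × 349.15 / 1370 = 520.2 L

520 L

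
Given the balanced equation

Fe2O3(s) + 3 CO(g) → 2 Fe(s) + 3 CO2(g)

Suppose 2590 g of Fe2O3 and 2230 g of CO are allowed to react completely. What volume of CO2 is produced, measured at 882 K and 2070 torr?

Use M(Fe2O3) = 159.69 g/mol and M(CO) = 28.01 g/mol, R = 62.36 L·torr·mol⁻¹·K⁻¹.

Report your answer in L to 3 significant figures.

n(Fe2O3) = 2590 / 159.69 = 16.22 mol
n(CO) = 2230 / 28.01 = 79.61 mol
For 16.22 mol Fe2O3, stoichiometry requires (3/1) × 16.22 = 48.66 mol CO; 79.61 mol is available, so Fe2O3 is limiting.
n(CO2) = (3/1) × 16.22 = 48.66 mol
V(CO2) = nRT/P = 48.66 × 62.36 × 882 / 2070 = 1293 L

1290 L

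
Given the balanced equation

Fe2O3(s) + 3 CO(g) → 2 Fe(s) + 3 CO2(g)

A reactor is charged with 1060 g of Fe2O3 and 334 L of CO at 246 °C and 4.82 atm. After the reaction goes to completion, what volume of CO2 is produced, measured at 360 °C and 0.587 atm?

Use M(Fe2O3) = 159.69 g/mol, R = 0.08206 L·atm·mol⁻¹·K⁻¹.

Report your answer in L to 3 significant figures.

n(Fe2O3) = 1060 / 159.69 = 6.638 mol
n(CO) = PV/RT = (4.82 × 334) / (0.08206 × 519.15) = 37.79 mol
For 6.638 mol Fe2O3, stoichiometry requires (3/1) × 6.638 = 19.91 mol CO; 37.79 mol is available, so Fe2O3 is limiting.
n(CO2) = (3/1) × 6.638 = 19.91 mol
V(CO2) = nRT/P = 19.91 × 0.08206 × 633.15 / 0.587 = 1762 L

1760 L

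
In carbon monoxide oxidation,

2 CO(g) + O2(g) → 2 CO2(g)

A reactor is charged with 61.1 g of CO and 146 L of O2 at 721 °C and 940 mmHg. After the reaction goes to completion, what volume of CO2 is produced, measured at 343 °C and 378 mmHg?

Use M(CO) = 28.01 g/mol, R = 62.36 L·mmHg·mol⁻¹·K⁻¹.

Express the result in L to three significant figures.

n(CO) = 61.1 / 28.01 = 2.181 mol
n(O2) = PV/RT = (940 × 146) / (62.36 × 994.15) = 2.214 mol
For 2.181 mol CO, stoichiometry requires (1/2) × 2.181 = 1.091 mol O2; 2.214 mol is available, so CO is limiting.
n(CO2) = (2/2) × 2.181 = 2.181 mol
V(CO2) = nRT/P = 2.181 × 62.36 × 616.15 / 378 = 221.7 L

222 L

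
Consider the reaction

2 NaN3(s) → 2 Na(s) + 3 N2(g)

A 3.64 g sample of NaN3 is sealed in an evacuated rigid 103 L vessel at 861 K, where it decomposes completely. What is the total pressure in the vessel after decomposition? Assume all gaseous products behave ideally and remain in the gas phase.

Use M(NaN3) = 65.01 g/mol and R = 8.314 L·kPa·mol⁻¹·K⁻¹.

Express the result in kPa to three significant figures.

n(NaN3) = 3.64 / 65.01 = 0.05599 mol
n(gas produced) = (3/2) × 0.05599 = 0.08399 mol
P = nRT/V = 0.08399 × 8.314 × 861 / 103 = 5.837 kPa

5.84 kPa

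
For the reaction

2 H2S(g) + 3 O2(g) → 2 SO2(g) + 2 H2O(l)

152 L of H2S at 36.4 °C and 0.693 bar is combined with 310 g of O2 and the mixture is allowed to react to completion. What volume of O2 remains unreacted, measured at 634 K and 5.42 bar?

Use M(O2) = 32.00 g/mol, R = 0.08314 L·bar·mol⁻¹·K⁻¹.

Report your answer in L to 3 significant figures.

n(H2S) = PV/RT = (0.693 × 152) / (0.08314 × 309.55) = 4.093 mol
n(O2) = 310 / 32.00 = 9.688 mol
For 4.093 mol H2S, stoichiometry requires (3/2) × 4.093 = 6.139 mol O2; 9.688 mol is available, so H2S is limiting.
n(O2) consumed = (3/2) × 4.093 = 6.139 mol; remaining = 9.688 − 6.139 = 3.549 mol
V(O2) = nRT/P = 3.549 × 0.08314 × 634 / 5.42 = 34.51 L

34.5 L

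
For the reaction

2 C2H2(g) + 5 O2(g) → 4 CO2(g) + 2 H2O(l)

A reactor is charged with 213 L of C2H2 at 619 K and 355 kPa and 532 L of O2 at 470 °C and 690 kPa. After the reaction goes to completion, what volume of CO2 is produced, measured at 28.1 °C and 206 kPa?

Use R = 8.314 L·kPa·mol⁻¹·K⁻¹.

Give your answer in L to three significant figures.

n(C2H2) = PV/RT = (355 × 213) / (8.314 × 619) = 14.69 mol
n(O2) = PV/RT = (690 × 532) / (8.314 × 743.15) = 59.41 mol
For 14.69 mol C2H2, stoichiometry requires (5/2) × 14.69 = 36.73 mol O2; 59.41 mol is available, so C2H2 is limiting.
n(CO2) = (4/2) × 14.69 = 29.38 mol
V(CO2) = nRT/P = 29.38 × 8.314 × 301.25 / 206 = 357.2 L

357 L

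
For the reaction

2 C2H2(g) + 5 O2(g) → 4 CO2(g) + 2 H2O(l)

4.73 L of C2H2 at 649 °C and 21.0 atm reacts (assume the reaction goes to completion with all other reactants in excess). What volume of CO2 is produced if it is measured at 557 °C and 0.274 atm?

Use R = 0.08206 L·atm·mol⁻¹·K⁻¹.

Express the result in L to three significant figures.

653 L

n(C2H2) = PV/RT = (21.0 × 4.73) / (0.08206 × 922.15) = 1.313 mol
n(CO2) = (4/2) × 1.313 = 2.626 mol
V = nRT/P = 2.626 × 0.08206 × 830.15 / 0.274 = 652.9 L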